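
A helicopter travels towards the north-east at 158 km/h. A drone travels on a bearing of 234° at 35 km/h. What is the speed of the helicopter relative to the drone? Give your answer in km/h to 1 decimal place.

192.6 km/h

Taking east as x and north as y: helicopter velocity = (111.723, 111.723) km/h; drone velocity = (-28.316, -20.572) km/h.
Velocity of helicopter relative to drone = (111.723, 111.723) − (-28.316, -20.572) = (140.038, 132.295) km/h.
Magnitude = |(140.038, 132.295)| = 192.647 km/h.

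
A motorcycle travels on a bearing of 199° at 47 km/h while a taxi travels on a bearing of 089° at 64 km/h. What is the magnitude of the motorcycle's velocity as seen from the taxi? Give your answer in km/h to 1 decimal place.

91.4 km/h

Taking east as x and north as y: motorcycle velocity = (-15.302, -44.439) km/h; taxi velocity = (63.990, 1.117) km/h.
Velocity of motorcycle relative to taxi = (-15.302, -44.439) − (63.990, 1.117) = (-79.292, -45.556) km/h.
Magnitude = |(-79.292, -45.556)| = 91.447 km/h.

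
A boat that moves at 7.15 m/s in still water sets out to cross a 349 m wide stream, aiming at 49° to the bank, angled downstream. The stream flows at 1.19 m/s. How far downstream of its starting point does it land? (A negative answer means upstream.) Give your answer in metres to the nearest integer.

Perpendicular speed = 5.396 m/s; crossing time = 349 / 5.396 = 64.675 s.
Net downstream speed = 5.881 m/s.
Drift = 5.881 × 64.675 = 380.345 m (downstream).

380 m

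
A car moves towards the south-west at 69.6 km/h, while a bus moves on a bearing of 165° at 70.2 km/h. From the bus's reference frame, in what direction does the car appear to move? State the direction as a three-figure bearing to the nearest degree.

Taking east as x and north as y: car velocity = (-49.215, -49.215) km/h; bus velocity = (18.169, -67.808) km/h.
Velocity of car relative to bus = (-49.215, -49.215) − (18.169, -67.808) = (-67.384, 18.593) km/h.
Bearing = atan2(-67.38, 18.59) = 285.43° clockwise from north.

285°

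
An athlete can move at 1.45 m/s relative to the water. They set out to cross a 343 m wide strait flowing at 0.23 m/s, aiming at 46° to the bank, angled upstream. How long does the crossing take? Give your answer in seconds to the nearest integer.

329 s

The component of the athlete's velocity perpendicular to the bank is 1.45 × sin 46° = 1.043 m/s.
Only the cross-stream component determines the crossing time; the current contributes nothing perpendicular to the bank.
Time = 343 / 1.043 = 328.846 s.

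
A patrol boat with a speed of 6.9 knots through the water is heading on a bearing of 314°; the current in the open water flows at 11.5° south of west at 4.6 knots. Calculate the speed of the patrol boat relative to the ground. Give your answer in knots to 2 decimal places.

Taking east as x and north as y: velocity relative to the water = (-4.963, 4.793) knots; the water relative to ground = (-4.508, -0.917) knots.
Velocity relative to ground = (-4.963, 4.793) + (-4.508, -0.917) = (-9.471, 3.876) knots.
Speed = |(-9.471, 3.876)| = 10.234 knots.

10.23 knots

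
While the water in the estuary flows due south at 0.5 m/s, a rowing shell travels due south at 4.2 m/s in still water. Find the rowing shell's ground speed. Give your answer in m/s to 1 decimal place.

Taking east as x and north as y: velocity relative to the water = (0.000, -4.200) m/s; the water relative to ground = (0.000, -0.500) m/s.
Velocity relative to ground = (0.000, -4.200) + (0.000, -0.500) = (0.000, -4.700) m/s.
Speed = |(0.000, -4.700)| = 4.700 m/s.

4.7 m/s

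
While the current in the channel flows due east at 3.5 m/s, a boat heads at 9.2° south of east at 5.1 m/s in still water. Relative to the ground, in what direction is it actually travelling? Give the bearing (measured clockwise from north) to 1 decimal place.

Taking east as x and north as y: velocity relative to the water = (5.034, -0.815) m/s; the water relative to ground = (3.500, 0.000) m/s.
Velocity relative to ground = (5.034, -0.815) + (3.500, 0.000) = (8.534, -0.815) m/s.
Bearing = atan2(8.53, -0.82) = 95.46° clockwise from north.

095.5°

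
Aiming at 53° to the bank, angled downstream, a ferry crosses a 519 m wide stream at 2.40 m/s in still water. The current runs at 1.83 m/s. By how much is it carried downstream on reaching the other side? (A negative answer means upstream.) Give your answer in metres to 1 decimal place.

Perpendicular speed = 1.917 m/s; crossing time = 519 / 1.917 = 270.774 s.
Net downstream speed = 3.274 m/s.
Drift = 3.274 × 270.774 = 886.612 m (downstream).

886.6 m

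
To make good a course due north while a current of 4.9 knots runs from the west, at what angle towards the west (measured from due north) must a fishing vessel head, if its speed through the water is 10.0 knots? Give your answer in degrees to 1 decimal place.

The current pushes perpendicular to the desired track; the heading must have a component into the current equal to 4.9 knots: 10.0 sin θ = 4.9.
sin θ = 0.4900, so θ = 29.341°.

29.3°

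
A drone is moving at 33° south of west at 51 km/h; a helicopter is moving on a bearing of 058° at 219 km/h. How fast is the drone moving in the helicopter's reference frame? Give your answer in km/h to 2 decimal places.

269.99 km/h

Taking east as x and north as y: drone velocity = (-42.772, -27.777) km/h; helicopter velocity = (185.723, 116.052) km/h.
Velocity of drone relative to helicopter = (-42.772, -27.777) − (185.723, 116.052) = (-228.495, -143.829) km/h.
Magnitude = |(-228.495, -143.829)| = 269.994 km/h.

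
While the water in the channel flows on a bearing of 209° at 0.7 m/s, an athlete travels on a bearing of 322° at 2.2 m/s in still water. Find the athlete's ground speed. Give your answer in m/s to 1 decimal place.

Taking east as x and north as y: velocity relative to the water = (-1.354, 1.734) m/s; the water relative to ground = (-0.339, -0.612) m/s.
Velocity relative to ground = (-1.354, 1.734) + (-0.339, -0.612) = (-1.694, 1.121) m/s.
Speed = |(-1.694, 1.121)| = 2.031 m/s.

2.0 m/s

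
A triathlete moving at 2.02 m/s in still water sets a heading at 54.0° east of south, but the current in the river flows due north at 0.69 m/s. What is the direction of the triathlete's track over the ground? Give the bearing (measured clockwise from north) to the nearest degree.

107°

Taking east as x and north as y: velocity relative to the water = (1.634, -1.187) m/s; the water relative to ground = (0.000, 0.690) m/s.
Velocity relative to ground = (1.634, -1.187) + (0.000, 0.690) = (1.634, -0.497) m/s.
Bearing = atan2(1.63, -0.50) = 106.93° clockwise from north.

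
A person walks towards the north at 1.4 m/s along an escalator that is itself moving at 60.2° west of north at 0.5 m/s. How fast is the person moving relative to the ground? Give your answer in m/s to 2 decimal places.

Taking east as x and north as y: escalator velocity = (-0.434, 0.248) m/s; person velocity relative to escalator = (0.000, 1.400) m/s.
Velocity relative to ground = (-0.434, 0.248) + (0.000, 1.400) = (-0.434, 1.648) m/s.
Speed = |(-0.434, 1.648)| = 1.705 m/s.

1.70 m/s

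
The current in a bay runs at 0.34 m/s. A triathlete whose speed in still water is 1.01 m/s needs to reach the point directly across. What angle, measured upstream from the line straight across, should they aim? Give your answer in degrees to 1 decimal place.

To cancel the current, the upstream component of the triathlete's velocity must equal the flow: 1.01 sin θ = 0.34.
sin θ = 0.34 / 1.01 = 0.3366.
θ = arcsin(0.3366) = 19.672°.

19.7°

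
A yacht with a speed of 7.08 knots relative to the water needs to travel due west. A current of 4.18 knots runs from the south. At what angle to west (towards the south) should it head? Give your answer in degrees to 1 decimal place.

36.2°

The current pushes perpendicular to the desired track; the heading must have a component into the current equal to 4.18 knots: 7.08 sin θ = 4.18.
sin θ = 0.5904, so θ = 36.185°.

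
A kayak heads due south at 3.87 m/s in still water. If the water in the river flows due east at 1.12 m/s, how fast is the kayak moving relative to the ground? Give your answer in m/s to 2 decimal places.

4.03 m/s

Taking east as x and north as y: velocity relative to the water = (0.000, -3.870) m/s; the water relative to ground = (1.120, 0.000) m/s.
Velocity relative to ground = (0.000, -3.870) + (1.120, 0.000) = (1.120, -3.870) m/s.
Speed = |(1.120, -3.870)| = 4.029 m/s.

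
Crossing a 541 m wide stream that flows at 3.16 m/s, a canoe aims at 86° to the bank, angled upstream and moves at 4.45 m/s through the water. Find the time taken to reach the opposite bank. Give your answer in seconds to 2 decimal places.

121.87 s

The component of the canoe's velocity perpendicular to the bank is 4.45 × sin 86° = 4.439 m/s.
Only the cross-stream component determines the crossing time; the current contributes nothing perpendicular to the bank.
Time = 541 / 4.439 = 121.870 s.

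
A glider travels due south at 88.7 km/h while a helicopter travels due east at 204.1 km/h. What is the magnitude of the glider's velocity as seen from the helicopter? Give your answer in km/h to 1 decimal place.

222.5 km/h

Taking east as x and north as y: glider velocity = (0.000, -88.700) km/h; helicopter velocity = (204.100, 0.000) km/h.
Velocity of glider relative to helicopter = (0.000, -88.700) − (204.100, 0.000) = (-204.100, -88.700) km/h.
Magnitude = |(-204.100, -88.700)| = 222.541 km/h.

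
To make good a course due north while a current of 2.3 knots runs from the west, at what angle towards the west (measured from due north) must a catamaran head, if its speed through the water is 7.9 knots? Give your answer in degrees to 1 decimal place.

16.9°

The current pushes perpendicular to the desired track; the heading must have a component into the current equal to 2.3 knots: 7.9 sin θ = 2.3.
sin θ = 0.2911, so θ = 16.926°.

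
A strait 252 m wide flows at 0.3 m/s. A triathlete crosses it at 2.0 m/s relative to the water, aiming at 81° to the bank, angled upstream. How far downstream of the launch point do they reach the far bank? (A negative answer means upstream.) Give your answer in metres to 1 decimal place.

Perpendicular speed = 1.975 m/s; crossing time = 252 / 1.975 = 127.571 s.
Net downstream speed = -0.013 m/s.
Drift = -0.013 × 127.571 = -1.642 m (upstream).

-1.6 m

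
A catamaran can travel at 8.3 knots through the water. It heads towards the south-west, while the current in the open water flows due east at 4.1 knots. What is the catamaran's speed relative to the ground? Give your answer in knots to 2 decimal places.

Taking east as x and north as y: velocity relative to the water = (-5.869, -5.869) knots; the water relative to ground = (4.100, 0.000) knots.
Velocity relative to ground = (-5.869, -5.869) + (4.100, 0.000) = (-1.769, -5.869) knots.
Speed = |(-1.769, -5.869)| = 6.130 knots.

6.13 knots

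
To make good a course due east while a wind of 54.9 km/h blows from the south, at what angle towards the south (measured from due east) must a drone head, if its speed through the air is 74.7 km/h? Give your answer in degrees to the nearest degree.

The wind pushes perpendicular to the desired track; the heading must have a component into the wind equal to 54.9 km/h: 74.7 sin θ = 54.9.
sin θ = 0.7349, so θ = 47.302°.

47°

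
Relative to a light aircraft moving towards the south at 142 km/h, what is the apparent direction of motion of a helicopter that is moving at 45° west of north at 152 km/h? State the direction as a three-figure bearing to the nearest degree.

Taking east as x and north as y: helicopter velocity = (-107.480, 107.480) km/h; light aircraft velocity = (0.000, -142.000) km/h.
Velocity of helicopter relative to light aircraft = (-107.480, 107.480) − (0.000, -142.000) = (-107.480, 249.480) km/h.
Bearing = atan2(-107.48, 249.48) = 336.69° clockwise from north.

337°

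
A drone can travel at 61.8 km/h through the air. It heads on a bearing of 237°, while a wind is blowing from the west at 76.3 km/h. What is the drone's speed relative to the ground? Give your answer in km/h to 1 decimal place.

Taking east as x and north as y: velocity relative to the air = (-51.830, -33.659) km/h; the air relative to ground = (76.300, 0.000) km/h.
Velocity relative to ground = (-51.830, -33.659) + (76.300, 0.000) = (24.470, -33.659) km/h.
Speed = |(24.470, -33.659)| = 41.614 km/h.

41.6 km/h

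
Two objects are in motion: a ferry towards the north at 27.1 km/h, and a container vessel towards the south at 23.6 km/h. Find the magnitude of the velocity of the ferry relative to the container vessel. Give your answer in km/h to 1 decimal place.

Taking east as x and north as y: ferry velocity = (0.000, 27.100) km/h; container vessel velocity = (0.000, -23.600) km/h.
Velocity of ferry relative to container vessel = (0.000, 27.100) − (0.000, -23.600) = (0.000, 50.700) km/h.
Magnitude = |(0.000, 50.700)| = 50.700 km/h.

50.7 km/h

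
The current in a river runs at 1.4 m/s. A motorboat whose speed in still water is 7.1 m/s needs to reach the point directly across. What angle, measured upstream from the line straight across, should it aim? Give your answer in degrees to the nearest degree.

To cancel the current, the upstream component of the motorboat's velocity must equal the flow: 7.1 sin θ = 1.4.
sin θ = 1.4 / 7.1 = 0.1972.
θ = arcsin(0.1972) = 11.372°.

11°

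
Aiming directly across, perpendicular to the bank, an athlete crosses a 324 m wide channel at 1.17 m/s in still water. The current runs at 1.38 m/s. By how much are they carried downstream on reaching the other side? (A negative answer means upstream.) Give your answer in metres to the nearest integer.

Perpendicular speed = 1.170 m/s; crossing time = 324 / 1.170 = 276.923 s.
Net downstream speed = 1.380 m/s.
Drift = 1.380 × 276.923 = 382.154 m (downstream).

382 m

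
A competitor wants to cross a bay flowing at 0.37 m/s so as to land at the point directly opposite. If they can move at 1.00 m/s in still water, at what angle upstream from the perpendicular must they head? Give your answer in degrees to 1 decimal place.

To cancel the current, the upstream component of the competitor's velocity must equal the flow: 1.00 sin θ = 0.37.
sin θ = 0.37 / 1.00 = 0.3700.
θ = arcsin(0.3700) = 21.716°.

21.7°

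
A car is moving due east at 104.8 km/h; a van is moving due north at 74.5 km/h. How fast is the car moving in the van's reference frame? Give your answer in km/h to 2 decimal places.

Taking east as x and north as y: car velocity = (104.800, 0.000) km/h; van velocity = (0.000, 74.500) km/h.
Velocity of car relative to van = (104.800, 0.000) − (0.000, 74.500) = (104.800, -74.500) km/h.
Magnitude = |(104.800, -74.500)| = 128.582 km/h.

128.58 km/h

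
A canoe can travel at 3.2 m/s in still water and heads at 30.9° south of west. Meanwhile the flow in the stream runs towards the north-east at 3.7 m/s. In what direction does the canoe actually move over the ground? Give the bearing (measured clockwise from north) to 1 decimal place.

Taking east as x and north as y: velocity relative to the water = (-2.746, -1.643) m/s; the water relative to ground = (2.616, 2.616) m/s.
Velocity relative to ground = (-2.746, -1.643) + (2.616, 2.616) = (-0.130, 0.973) m/s.
Bearing = atan2(-0.13, 0.97) = 352.42° clockwise from north.

352.4°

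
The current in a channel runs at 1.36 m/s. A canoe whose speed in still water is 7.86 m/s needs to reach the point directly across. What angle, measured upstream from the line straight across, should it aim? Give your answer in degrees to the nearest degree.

10°

To cancel the current, the upstream component of the canoe's velocity must equal the flow: 7.86 sin θ = 1.36.
sin θ = 1.36 / 7.86 = 0.1730.
θ = arcsin(0.1730) = 9.964°.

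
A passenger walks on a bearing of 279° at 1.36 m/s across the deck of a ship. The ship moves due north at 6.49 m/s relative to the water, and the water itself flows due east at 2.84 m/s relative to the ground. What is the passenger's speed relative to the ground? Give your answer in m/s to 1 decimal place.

In east/north components (m/s): passenger relative to ship = (-1.343, 0.213); ship relative to water = (0.000, 6.490); water relative to ground = (2.840, 0.000).
Sum = (1.497, 6.703) m/s.
Speed = |(1.497, 6.703)| = 6.868 m/s.

6.9 m/s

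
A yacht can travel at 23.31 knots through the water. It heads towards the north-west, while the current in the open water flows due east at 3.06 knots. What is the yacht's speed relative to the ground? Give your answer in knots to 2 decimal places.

Taking east as x and north as y: velocity relative to the water = (-16.483, 16.483) knots; the water relative to ground = (3.060, 0.000) knots.
Velocity relative to ground = (-16.483, 16.483) + (3.060, 0.000) = (-13.423, 16.483) knots.
Speed = |(-13.423, 16.483)| = 21.257 knots.

21.26 knots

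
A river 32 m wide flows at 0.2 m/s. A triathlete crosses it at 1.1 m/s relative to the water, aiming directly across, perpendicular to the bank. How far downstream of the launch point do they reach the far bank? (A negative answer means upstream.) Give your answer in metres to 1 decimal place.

Perpendicular speed = 1.100 m/s; crossing time = 32 / 1.100 = 29.091 s.
Net downstream speed = 0.200 m/s.
Drift = 0.200 × 29.091 = 5.818 m (downstream).

5.8 m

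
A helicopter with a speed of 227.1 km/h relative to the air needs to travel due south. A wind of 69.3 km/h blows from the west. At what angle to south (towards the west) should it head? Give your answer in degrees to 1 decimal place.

17.8°

The wind pushes perpendicular to the desired track; the heading must have a component into the wind equal to 69.3 km/h: 227.1 sin θ = 69.3.
sin θ = 0.3052, so θ = 17.767°.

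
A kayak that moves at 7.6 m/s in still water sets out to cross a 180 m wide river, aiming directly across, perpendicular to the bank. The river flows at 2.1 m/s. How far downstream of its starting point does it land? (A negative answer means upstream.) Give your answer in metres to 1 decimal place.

49.7 m

Perpendicular speed = 7.600 m/s; crossing time = 180 / 7.600 = 23.684 s.
Net downstream speed = 2.100 m/s.
Drift = 2.100 × 23.684 = 49.737 m (downstream).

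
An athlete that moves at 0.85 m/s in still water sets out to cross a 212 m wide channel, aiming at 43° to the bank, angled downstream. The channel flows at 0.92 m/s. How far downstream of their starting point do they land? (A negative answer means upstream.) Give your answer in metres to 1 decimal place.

563.8 m

Perpendicular speed = 0.580 m/s; crossing time = 212 / 0.580 = 365.707 s.
Net downstream speed = 1.542 m/s.
Drift = 1.542 × 365.707 = 563.793 m (downstream).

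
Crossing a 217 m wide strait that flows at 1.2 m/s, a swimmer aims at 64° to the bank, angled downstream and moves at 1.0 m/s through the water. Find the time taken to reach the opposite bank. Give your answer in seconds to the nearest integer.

The component of the swimmer's velocity perpendicular to the bank is 1.0 × sin 64° = 0.899 m/s.
Only the cross-stream component determines the crossing time; the current contributes nothing perpendicular to the bank.
Time = 217 / 0.899 = 241.435 s.

241 s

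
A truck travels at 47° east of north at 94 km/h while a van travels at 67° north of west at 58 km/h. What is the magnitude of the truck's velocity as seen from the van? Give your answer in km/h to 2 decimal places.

Taking east as x and north as y: truck velocity = (68.747, 64.108) km/h; van velocity = (-22.662, 53.389) km/h.
Velocity of truck relative to van = (68.747, 64.108) − (-22.662, 53.389) = (91.410, 10.719) km/h.
Magnitude = |(91.410, 10.719)| = 92.036 km/h.

92.04 km/h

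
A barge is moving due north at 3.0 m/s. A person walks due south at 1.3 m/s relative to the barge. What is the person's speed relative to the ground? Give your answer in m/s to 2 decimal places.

Taking east as x and north as y: barge velocity = (0.000, 3.000) m/s; person velocity relative to barge = (0.000, -1.300) m/s.
Velocity relative to ground = (0.000, 3.000) + (0.000, -1.300) = (0.000, 1.700) m/s.
Speed = |(0.000, 1.700)| = 1.700 m/s.

1.70 m/s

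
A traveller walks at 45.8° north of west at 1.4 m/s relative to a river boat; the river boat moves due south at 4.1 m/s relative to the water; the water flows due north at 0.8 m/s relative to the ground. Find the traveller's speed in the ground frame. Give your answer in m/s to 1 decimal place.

2.5 m/s

In east/north components (m/s): traveller relative to river boat = (-0.976, 1.004); river boat relative to water = (0.000, -4.100); water relative to ground = (0.000, 0.800).
Sum = (-0.976, -2.296) m/s.
Speed = |(-0.976, -2.296)| = 2.495 m/s.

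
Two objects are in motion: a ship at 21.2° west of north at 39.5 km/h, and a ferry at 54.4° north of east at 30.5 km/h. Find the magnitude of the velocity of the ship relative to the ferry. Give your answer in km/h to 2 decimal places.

Taking east as x and north as y: ship velocity = (-14.284, 36.827) km/h; ferry velocity = (17.755, 24.800) km/h.
Velocity of ship relative to ferry = (-14.284, 36.827) − (17.755, 24.800) = (-32.039, 12.027) km/h.
Magnitude = |(-32.039, 12.027)| = 34.222 km/h.

34.22 km/h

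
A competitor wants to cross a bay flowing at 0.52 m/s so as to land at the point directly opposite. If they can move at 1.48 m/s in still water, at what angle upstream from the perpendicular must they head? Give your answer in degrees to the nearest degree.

To cancel the current, the upstream component of the competitor's velocity must equal the flow: 1.48 sin θ = 0.52.
sin θ = 0.52 / 1.48 = 0.3514.
θ = arcsin(0.3514) = 20.570°.

21°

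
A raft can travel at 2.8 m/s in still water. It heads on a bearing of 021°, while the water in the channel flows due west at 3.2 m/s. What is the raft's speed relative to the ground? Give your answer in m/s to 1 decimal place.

Taking east as x and north as y: velocity relative to the water = (1.003, 2.614) m/s; the water relative to ground = (-3.200, 0.000) m/s.
Velocity relative to ground = (1.003, 2.614) + (-3.200, 0.000) = (-2.197, 2.614) m/s.
Speed = |(-2.197, 2.614)| = 3.414 m/s.

3.4 m/s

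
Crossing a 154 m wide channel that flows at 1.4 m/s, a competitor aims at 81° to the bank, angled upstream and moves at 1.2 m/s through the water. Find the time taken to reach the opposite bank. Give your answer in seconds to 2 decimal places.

129.93 s

The component of the competitor's velocity perpendicular to the bank is 1.2 × sin 81° = 1.185 m/s.
The current is parallel to the bank, so it does not affect the crossing time.
Time = 154 / 1.185 = 129.933 s.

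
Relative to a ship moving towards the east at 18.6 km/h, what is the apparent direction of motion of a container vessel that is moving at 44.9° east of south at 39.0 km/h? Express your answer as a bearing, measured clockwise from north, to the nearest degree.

Taking east as x and north as y: container vessel velocity = (27.529, -27.625) km/h; ship velocity = (18.600, 0.000) km/h.
Velocity of container vessel relative to ship = (27.529, -27.625) − (18.600, 0.000) = (8.929, -27.625) km/h.
Bearing = atan2(8.93, -27.63) = 162.09° clockwise from north.

162°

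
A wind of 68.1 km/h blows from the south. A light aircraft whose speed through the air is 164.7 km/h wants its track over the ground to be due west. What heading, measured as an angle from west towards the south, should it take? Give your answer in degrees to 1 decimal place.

24.4°

The wind pushes perpendicular to the desired track; the heading must have a component into the wind equal to 68.1 km/h: 164.7 sin θ = 68.1.
sin θ = 0.4135, so θ = 24.424°.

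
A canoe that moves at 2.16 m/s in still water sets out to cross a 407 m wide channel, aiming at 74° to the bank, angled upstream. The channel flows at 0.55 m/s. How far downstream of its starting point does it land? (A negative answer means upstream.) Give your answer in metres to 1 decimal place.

Perpendicular speed = 2.076 m/s; crossing time = 407 / 2.076 = 196.019 s.
Net downstream speed = -0.045 m/s.
Drift = -0.045 × 196.019 = -8.895 m (upstream).

-8.9 m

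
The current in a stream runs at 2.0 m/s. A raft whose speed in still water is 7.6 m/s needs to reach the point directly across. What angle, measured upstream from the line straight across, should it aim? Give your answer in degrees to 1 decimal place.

To cancel the current, the upstream component of the raft's velocity must equal the flow: 7.6 sin θ = 2.0.
sin θ = 2.0 / 7.6 = 0.2632.
θ = arcsin(0.2632) = 15.258°.

15.3°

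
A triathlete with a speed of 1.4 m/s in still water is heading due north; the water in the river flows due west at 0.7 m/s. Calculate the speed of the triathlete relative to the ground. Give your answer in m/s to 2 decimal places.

1.57 m/s

Taking east as x and north as y: velocity relative to the water = (0.000, 1.400) m/s; the water relative to ground = (-0.700, 0.000) m/s.
Velocity relative to ground = (0.000, 1.400) + (-0.700, 0.000) = (-0.700, 1.400) m/s.
Speed = |(-0.700, 1.400)| = 1.565 m/s.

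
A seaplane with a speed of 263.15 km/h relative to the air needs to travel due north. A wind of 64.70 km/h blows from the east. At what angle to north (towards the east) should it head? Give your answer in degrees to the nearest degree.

The wind pushes perpendicular to the desired track; the heading must have a component into the wind equal to 64.70 km/h: 263.15 sin θ = 64.70.
sin θ = 0.2459, so θ = 14.233°.

14°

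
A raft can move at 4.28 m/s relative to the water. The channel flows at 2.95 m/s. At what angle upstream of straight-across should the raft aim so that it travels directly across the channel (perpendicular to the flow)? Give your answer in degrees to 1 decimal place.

To cancel the current, the upstream component of the raft's velocity must equal the flow: 4.28 sin θ = 2.95.
sin θ = 2.95 / 4.28 = 0.6893.
θ = arcsin(0.6893) = 43.571°.

43.6°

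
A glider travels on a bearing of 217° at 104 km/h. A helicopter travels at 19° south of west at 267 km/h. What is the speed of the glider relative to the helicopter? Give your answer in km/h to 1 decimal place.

189.9 km/h

Taking east as x and north as y: glider velocity = (-62.589, -83.058) km/h; helicopter velocity = (-252.453, -86.927) km/h.
Velocity of glider relative to helicopter = (-62.589, -83.058) − (-252.453, -86.927) = (189.865, 3.869) km/h.
Magnitude = |(189.865, 3.869)| = 189.904 km/h.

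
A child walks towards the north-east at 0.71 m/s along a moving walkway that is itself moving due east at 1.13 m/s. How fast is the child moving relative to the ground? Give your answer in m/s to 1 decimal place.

1.7 m/s

Taking east as x and north as y: moving walkway velocity = (1.130, 0.000) m/s; child velocity relative to moving walkway = (0.502, 0.502) m/s.
Velocity relative to ground = (1.130, 0.000) + (0.502, 0.502) = (1.632, 0.502) m/s.
Speed = |(1.632, 0.502)| = 1.708 m/s.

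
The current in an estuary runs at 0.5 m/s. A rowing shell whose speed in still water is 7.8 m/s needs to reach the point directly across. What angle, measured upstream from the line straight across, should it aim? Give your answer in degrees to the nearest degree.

To cancel the current, the upstream component of the rowing shell's velocity must equal the flow: 7.8 sin θ = 0.5.
sin θ = 0.5 / 7.8 = 0.0641.
θ = arcsin(0.0641) = 3.675°.

4°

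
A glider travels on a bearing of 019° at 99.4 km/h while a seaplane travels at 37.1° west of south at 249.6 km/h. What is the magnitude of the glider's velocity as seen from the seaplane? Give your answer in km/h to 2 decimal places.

Taking east as x and north as y: glider velocity = (32.361, 93.985) km/h; seaplane velocity = (-150.561, -199.077) km/h.
Velocity of glider relative to seaplane = (32.361, 93.985) − (-150.561, -199.077) = (182.922, 293.061) km/h.
Magnitude = |(182.922, 293.061)| = 345.464 km/h.

345.46 km/h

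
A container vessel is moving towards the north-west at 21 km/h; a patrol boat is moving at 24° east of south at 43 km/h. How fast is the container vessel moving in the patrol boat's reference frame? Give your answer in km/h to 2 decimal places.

Taking east as x and north as y: container vessel velocity = (-14.849, 14.849) km/h; patrol boat velocity = (17.490, -39.282) km/h.
Velocity of container vessel relative to patrol boat = (-14.849, 14.849) − (17.490, -39.282) = (-32.339, 54.132) km/h.
Magnitude = |(-32.339, 54.132)| = 63.056 km/h.

63.06 km/h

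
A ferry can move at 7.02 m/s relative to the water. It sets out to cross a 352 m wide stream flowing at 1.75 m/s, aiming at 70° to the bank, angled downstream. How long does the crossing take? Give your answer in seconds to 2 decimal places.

The component of the ferry's velocity perpendicular to the bank is 7.02 × sin 70° = 6.597 m/s.
The current is parallel to the bank, so it does not affect the crossing time.
Time = 352 / 6.597 = 53.360 s.

53.36 s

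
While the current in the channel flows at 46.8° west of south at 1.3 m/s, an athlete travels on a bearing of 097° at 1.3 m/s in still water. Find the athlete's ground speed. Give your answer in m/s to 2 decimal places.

Taking east as x and north as y: velocity relative to the water = (1.290, -0.158) m/s; the water relative to ground = (-0.948, -0.890) m/s.
Velocity relative to ground = (1.290, -0.158) + (-0.948, -0.890) = (0.343, -1.048) m/s.
Speed = |(0.343, -1.048)| = 1.103 m/s.

1.10 m/s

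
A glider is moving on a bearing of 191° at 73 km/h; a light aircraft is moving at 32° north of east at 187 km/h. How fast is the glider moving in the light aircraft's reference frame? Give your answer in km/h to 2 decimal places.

Taking east as x and north as y: glider velocity = (-13.929, -71.659) km/h; light aircraft velocity = (158.585, 99.095) km/h.
Velocity of glider relative to light aircraft = (-13.929, -71.659) − (158.585, 99.095) = (-172.514, -170.754) km/h.
Magnitude = |(-172.514, -170.754)| = 242.730 km/h.

242.73 km/h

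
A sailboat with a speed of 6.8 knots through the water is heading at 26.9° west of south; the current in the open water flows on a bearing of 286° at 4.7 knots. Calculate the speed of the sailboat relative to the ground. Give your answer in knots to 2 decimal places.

8.97 knots

Taking east as x and north as y: velocity relative to the water = (-3.077, -6.064) knots; the water relative to ground = (-4.518, 1.295) knots.
Velocity relative to ground = (-3.077, -6.064) + (-4.518, 1.295) = (-7.594, -4.769) knots.
Speed = |(-7.594, -4.769)| = 8.968 knots.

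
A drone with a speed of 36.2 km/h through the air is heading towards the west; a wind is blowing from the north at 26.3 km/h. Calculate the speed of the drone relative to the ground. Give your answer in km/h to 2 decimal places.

Taking east as x and north as y: velocity relative to the air = (-36.200, 0.000) km/h; the air relative to ground = (0.000, -26.300) km/h.
Velocity relative to ground = (-36.200, 0.000) + (0.000, -26.300) = (-36.200, -26.300) km/h.
Speed = |(-36.200, -26.300)| = 44.745 km/h.

44.75 km/h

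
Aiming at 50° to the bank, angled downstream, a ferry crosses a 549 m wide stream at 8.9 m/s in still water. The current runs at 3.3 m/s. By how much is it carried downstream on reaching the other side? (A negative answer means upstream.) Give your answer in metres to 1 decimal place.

Perpendicular speed = 6.818 m/s; crossing time = 549 / 6.818 = 80.525 s.
Net downstream speed = 9.021 m/s.
Drift = 9.021 × 80.525 = 726.397 m (downstream).

726.4 m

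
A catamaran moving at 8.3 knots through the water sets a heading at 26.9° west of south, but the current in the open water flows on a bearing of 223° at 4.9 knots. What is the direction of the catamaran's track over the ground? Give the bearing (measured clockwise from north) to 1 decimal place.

Taking east as x and north as y: velocity relative to the water = (-3.755, -7.402) knots; the water relative to ground = (-3.342, -3.584) knots.
Velocity relative to ground = (-3.755, -7.402) + (-3.342, -3.584) = (-7.097, -10.986) knots.
Bearing = atan2(-7.10, -10.99) = 212.86° clockwise from north.

212.9°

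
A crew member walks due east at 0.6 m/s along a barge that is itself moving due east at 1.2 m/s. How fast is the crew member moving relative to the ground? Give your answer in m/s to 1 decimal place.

Taking east as x and north as y: barge velocity = (1.200, 0.000) m/s; crew member velocity relative to barge = (0.600, 0.000) m/s.
Velocity relative to ground = (1.200, 0.000) + (0.600, 0.000) = (1.800, 0.000) m/s.
Speed = |(1.800, 0.000)| = 1.800 m/s.

1.8 m/s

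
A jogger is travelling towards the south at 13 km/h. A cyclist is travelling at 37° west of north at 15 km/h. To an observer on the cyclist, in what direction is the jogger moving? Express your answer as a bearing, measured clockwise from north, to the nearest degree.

Taking east as x and north as y: jogger velocity = (0.000, -13.000) km/h; cyclist velocity = (-9.027, 11.980) km/h.
Velocity of jogger relative to cyclist = (0.000, -13.000) − (-9.027, 11.980) = (9.027, -24.980) km/h.
Bearing = atan2(9.03, -24.98) = 160.13° clockwise from north.

160°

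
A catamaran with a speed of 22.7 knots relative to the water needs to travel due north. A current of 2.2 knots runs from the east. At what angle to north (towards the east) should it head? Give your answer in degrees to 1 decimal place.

5.6°

The current pushes perpendicular to the desired track; the heading must have a component into the current equal to 2.2 knots: 22.7 sin θ = 2.2.
sin θ = 0.0969, so θ = 5.562°.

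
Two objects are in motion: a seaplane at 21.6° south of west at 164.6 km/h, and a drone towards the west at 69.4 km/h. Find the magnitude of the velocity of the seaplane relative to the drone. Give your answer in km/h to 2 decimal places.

Taking east as x and north as y: seaplane velocity = (-153.041, -60.593) km/h; drone velocity = (-69.400, 0.000) km/h.
Velocity of seaplane relative to drone = (-153.041, -60.593) − (-69.400, 0.000) = (-83.641, -60.593) km/h.
Magnitude = |(-83.641, -60.593)| = 103.283 km/h.

103.28 km/h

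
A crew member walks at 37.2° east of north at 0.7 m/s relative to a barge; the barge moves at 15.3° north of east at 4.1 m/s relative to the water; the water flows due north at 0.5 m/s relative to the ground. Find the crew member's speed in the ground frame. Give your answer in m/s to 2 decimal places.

In east/north components (m/s): crew member relative to barge = (0.423, 0.558); barge relative to water = (3.955, 1.082); water relative to ground = (0.000, 0.500).
Sum = (4.378, 2.139) m/s.
Speed = |(4.378, 2.139)| = 4.873 m/s.

4.87 m/s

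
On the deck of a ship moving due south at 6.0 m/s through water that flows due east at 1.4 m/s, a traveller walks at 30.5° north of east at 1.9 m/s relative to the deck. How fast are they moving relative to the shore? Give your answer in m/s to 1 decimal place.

In east/north components (m/s): traveller relative to ship = (1.637, 0.964); ship relative to water = (0.000, -6.000); water relative to ground = (1.400, 0.000).
Sum = (3.037, -5.036) m/s.
Speed = |(3.037, -5.036)| = 5.881 m/s.

5.9 m/s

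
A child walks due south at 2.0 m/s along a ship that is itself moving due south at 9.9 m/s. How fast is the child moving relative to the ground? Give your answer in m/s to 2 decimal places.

11.90 m/s

Taking east as x and north as y: ship velocity = (0.000, -9.900) m/s; child velocity relative to ship = (0.000, -2.000) m/s.
Velocity relative to ground = (0.000, -9.900) + (0.000, -2.000) = (0.000, -11.900) m/s.
Speed = |(0.000, -11.900)| = 11.900 m/s.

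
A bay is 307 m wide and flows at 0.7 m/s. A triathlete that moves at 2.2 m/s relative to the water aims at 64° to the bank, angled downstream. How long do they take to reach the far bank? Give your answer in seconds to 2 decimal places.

155.26 s

The component of the triathlete's velocity perpendicular to the bank is 2.2 × sin 64° = 1.977 m/s.
Only the cross-stream component determines the crossing time; the current contributes nothing perpendicular to the bank.
Time = 307 / 1.977 = 155.259 s.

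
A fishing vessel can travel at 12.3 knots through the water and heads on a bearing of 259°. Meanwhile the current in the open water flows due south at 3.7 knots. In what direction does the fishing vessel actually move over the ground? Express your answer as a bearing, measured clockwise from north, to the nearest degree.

Taking east as x and north as y: velocity relative to the water = (-12.074, -2.347) knots; the water relative to ground = (0.000, -3.700) knots.
Velocity relative to ground = (-12.074, -2.347) + (0.000, -3.700) = (-12.074, -6.047) knots.
Bearing = atan2(-12.07, -6.05) = 243.40° clockwise from north.

243°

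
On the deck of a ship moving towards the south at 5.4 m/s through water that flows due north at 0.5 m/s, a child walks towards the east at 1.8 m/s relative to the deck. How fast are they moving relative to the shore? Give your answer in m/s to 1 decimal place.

In east/north components (m/s): child relative to ship = (1.800, 0.000); ship relative to water = (0.000, -5.400); water relative to ground = (0.000, 0.500).
Sum = (1.800, -4.900) m/s.
Speed = |(1.800, -4.900)| = 5.220 m/s.

5.2 m/s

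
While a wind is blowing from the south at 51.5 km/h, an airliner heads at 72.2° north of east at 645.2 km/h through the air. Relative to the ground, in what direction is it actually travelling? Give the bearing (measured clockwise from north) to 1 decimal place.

016.5°

Taking east as x and north as y: velocity relative to the air = (197.235, 614.314) km/h; the air relative to ground = (0.000, 51.500) km/h.
Velocity relative to ground = (197.235, 614.314) + (0.000, 51.500) = (197.235, 665.814) km/h.
Bearing = atan2(197.23, 665.81) = 16.50° clockwise from north.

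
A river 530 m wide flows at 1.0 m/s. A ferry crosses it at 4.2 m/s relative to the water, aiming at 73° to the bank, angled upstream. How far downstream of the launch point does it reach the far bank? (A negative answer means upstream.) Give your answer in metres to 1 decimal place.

Perpendicular speed = 4.016 m/s; crossing time = 530 / 4.016 = 131.956 s.
Net downstream speed = -0.228 m/s.
Drift = -0.228 × 131.956 = -30.081 m (upstream).

-30.1 m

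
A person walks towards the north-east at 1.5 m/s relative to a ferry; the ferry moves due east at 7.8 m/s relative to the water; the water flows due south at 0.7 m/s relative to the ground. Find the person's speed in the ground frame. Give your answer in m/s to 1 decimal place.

In east/north components (m/s): person relative to ferry = (1.061, 1.061); ferry relative to water = (7.800, 0.000); water relative to ground = (0.000, -0.700).
Sum = (8.861, 0.361) m/s.
Speed = |(8.861, 0.361)| = 8.868 m/s.

8.9 m/s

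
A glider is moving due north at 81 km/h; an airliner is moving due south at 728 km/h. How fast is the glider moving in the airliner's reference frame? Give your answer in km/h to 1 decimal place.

Taking east as x and north as y: glider velocity = (0.000, 81.000) km/h; airliner velocity = (0.000, -728.000) km/h.
Velocity of glider relative to airliner = (0.000, 81.000) − (0.000, -728.000) = (0.000, 809.000) km/h.
Magnitude = |(0.000, 809.000)| = 809.000 km/h.

809.0 km/h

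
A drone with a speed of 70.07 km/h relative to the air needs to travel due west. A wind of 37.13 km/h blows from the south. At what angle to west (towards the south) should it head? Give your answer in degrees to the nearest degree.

The wind pushes perpendicular to the desired track; the heading must have a component into the wind equal to 37.13 km/h: 70.07 sin θ = 37.13.
sin θ = 0.5299, so θ = 31.999°.

32°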